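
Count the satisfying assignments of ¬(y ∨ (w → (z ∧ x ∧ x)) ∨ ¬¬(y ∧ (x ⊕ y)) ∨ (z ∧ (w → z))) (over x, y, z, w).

2

x  y  z  w  |  φ
F  F  F  F  |  F
F  F  F  T  |  T
F  F  T  F  |  F
F  F  T  T  |  F
F  T  F  F  |  F
F  T  F  T  |  F
F  T  T  F  |  F
F  T  T  T  |  F
T  F  F  F  |  F
T  F  F  T  |  T
T  F  T  F  |  F
T  F  T  T  |  F
T  T  F  F  |  F
T  T  F  T  |  F
T  T  T  F  |  F
T  T  T  T  |  F
The formula is true on 2 of the 16 rows.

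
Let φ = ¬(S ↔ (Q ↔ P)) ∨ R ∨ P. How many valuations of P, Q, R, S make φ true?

P | Q | R | S || (¬(S ↔ (Q ↔ P)) ∨ R ∨ P)
0 | 0 | 0 | 0 ||            1            
0 | 0 | 0 | 1 ||            0            
0 | 0 | 1 | 0 ||            1            
0 | 0 | 1 | 1 ||            1            
0 | 1 | 0 | 0 ||            0            
0 | 1 | 0 | 1 ||            1            
0 | 1 | 1 | 0 ||            1            
0 | 1 | 1 | 1 ||            1            
1 | 0 | 0 | 0 ||            1            
1 | 0 | 0 | 1 ||            1            
1 | 0 | 1 | 0 ||            1            
1 | 0 | 1 | 1 ||            1            
1 | 1 | 0 | 0 ||            1            
1 | 1 | 0 | 1 ||            1            
1 | 1 | 1 | 0 ||            1            
1 | 1 | 1 | 1 ||            1            
The formula is true on 14 of the 16 rows.

14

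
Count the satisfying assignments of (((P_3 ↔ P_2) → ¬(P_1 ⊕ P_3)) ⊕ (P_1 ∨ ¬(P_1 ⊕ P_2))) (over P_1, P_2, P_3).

2

P_1 | P_2 | P_3 | (P_3 ↔ P_2) | (P_1 ⊕ P_3) | ¬(P_1 ⊕ P_3) | ((P_3 ↔ P_2) → ¬(P_1 ⊕ P_3)) | (P_1 ⊕ P_2) | ¬(P_1 ⊕ P_2) | (P_1 ∨ ¬(P_1 ⊕ P_2)) | φ
--- | --- | --- | ----------- | ----------- | ------------ | ---------------------------- | ----------- | ------------ | -------------------- | -
 T  |  T  |  T  |      T      |      F      |      T       |              T               |      F      |      T       |          T           | F
 T  |  T  |  F  |      F      |      T      |      F       |              T               |      F      |      T       |          T           | F
 T  |  F  |  T  |      F      |      F      |      T       |              T               |      T      |      F       |          T           | F
 T  |  F  |  F  |      T      |      T      |      F       |              F               |      T      |      F       |          T           | T
 F  |  T  |  T  |      T      |      T      |      F       |              F               |      T      |      F       |          F           | F
 F  |  T  |  F  |      F      |      F      |      T       |              T               |      T      |      F       |          F           | T
 F  |  F  |  T  |      F      |      T      |      F       |              T               |      F      |      T       |          T           | F
 F  |  F  |  F  |      T      |      F      |      T       |              T               |      F      |      T       |          T           | F
The formula is true on 2 of the 8 rows.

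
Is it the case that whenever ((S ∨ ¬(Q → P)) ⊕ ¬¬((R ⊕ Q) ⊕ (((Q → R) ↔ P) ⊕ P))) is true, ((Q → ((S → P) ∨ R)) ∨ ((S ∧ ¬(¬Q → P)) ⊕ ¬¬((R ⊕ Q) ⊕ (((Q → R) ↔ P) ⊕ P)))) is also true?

P | Q | R | S | φ | ψ
- | - | - | - | - | -
0 | 0 | 0 | 0 | 0 | 1
0 | 0 | 0 | 1 | 1 | 1
0 | 0 | 1 | 0 | 1 | 1
0 | 0 | 1 | 1 | 0 | 1
0 | 1 | 0 | 0 | 1 | 1
0 | 1 | 0 | 1 | 1 | 0
0 | 1 | 1 | 0 | 1 | 1
0 | 1 | 1 | 1 | 1 | 1
1 | 0 | 0 | 0 | 0 | 1
1 | 0 | 0 | 1 | 1 | 1
1 | 0 | 1 | 0 | 1 | 1
1 | 0 | 1 | 1 | 0 | 1
1 | 1 | 0 | 0 | 0 | 1
1 | 1 | 0 | 1 | 1 | 1
1 | 1 | 1 | 0 | 0 | 1
1 | 1 | 1 | 1 | 1 | 1
At P=0, Q=1, R=0, S=1 we have φ true but ψ false, so φ does not entail ψ.

no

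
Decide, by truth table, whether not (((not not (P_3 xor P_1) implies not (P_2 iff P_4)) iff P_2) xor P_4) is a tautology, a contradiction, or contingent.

contingent

P_1 | P_2 | P_3 | P_4 || (P_3 xor P_1) | not (P_3 xor P_1) | not not (P_3 xor P_1) | (P_2 iff P_4) | not (P_2 iff P_4) | φ
 T  |  T  |  T  |  T  ||       F       |         T         |           F           |       T       |         F         | T
 T  |  T  |  T  |  F  ||       F       |         T         |           F           |       F       |         T         | F
 T  |  T  |  F  |  T  ||       T       |         F         |           T           |       T       |         F         | F
 T  |  T  |  F  |  F  ||       T       |         F         |           T           |       F       |         T         | F
 T  |  F  |  T  |  T  ||       F       |         T         |           F           |       F       |         T         | F
 T  |  F  |  T  |  F  ||       F       |         T         |           F           |       T       |         F         | T
 T  |  F  |  F  |  T  ||       T       |         F         |           T           |       F       |         T         | F
 T  |  F  |  F  |  F  ||       T       |         F         |           T           |       T       |         F         | F
 F  |  T  |  T  |  T  ||       T       |         F         |           T           |       T       |         F         | F
 F  |  T  |  T  |  F  ||       T       |         F         |           T           |       F       |         T         | F
 F  |  T  |  F  |  T  ||       F       |         T         |           F           |       T       |         F         | T
 F  |  T  |  F  |  F  ||       F       |         T         |           F           |       F       |         T         | F
 F  |  F  |  T  |  T  ||       T       |         F         |           T           |       F       |         T         | F
 F  |  F  |  T  |  F  ||       T       |         F         |           T           |       T       |         F         | F
 F  |  F  |  F  |  T  ||       F       |         T         |           F           |       F       |         T         | F
 F  |  F  |  F  |  F  ||       F       |         T         |           F           |       T       |         F         | T
4 of 16 rows are T, so the formula is contingent.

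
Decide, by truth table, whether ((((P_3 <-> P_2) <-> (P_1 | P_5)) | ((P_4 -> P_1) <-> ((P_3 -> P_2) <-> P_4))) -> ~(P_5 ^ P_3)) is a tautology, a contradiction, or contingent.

P_1  P_2  P_3  P_4  P_5  |  φ
 0    0    0    0    0   |  1
 0    0    0    0    1   |  0
 0    0    0    1    0   |  1
 0    0    0    1    1   |  0
 0    0    1    0    0   |  0
 0    0    1    0    1   |  1
 0    0    1    1    0   |  0
 0    0    1    1    1   |  1
 0    1    0    0    0   |  1
 0    1    0    0    1   |  1
 0    1    0    1    0   |  1
 0    1    0    1    1   |  1
 0    1    1    0    0   |  1
 0    1    1    0    1   |  1
 0    1    1    1    0   |  1
 0    1    1    1    1   |  1
 1    0    0    0    0   |  1
 1    0    0    0    1   |  0
 1    0    0    1    0   |  1
 1    0    0    1    1   |  0
 1    0    1    0    0   |  0
 1    0    1    0    1   |  1
 1    0    1    1    0   |  1
 1    0    1    1    1   |  1
 1    1    0    0    0   |  1
 1    1    0    0    1   |  1
 1    1    0    1    0   |  1
 1    1    0    1    1   |  0
 1    1    1    0    0   |  0
 1    1    1    0    1   |  1
 1    1    1    1    0   |  0
 1    1    1    1    1   |  1
22 of 32 rows are 1, so the formula is contingent.

contingent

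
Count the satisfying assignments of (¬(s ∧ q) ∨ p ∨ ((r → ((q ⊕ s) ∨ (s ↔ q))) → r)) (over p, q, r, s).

15

p | q | r | s || φ
F | F | F | F || T
F | F | F | T || T
F | F | T | F || T
F | F | T | T || T
F | T | F | F || T
F | T | F | T || F
F | T | T | F || T
F | T | T | T || T
T | F | F | F || T
T | F | F | T || T
T | F | T | F || T
T | F | T | T || T
T | T | F | F || T
T | T | F | T || T
T | T | T | F || T
T | T | T | T || T
The formula is true on 15 of the 16 rows.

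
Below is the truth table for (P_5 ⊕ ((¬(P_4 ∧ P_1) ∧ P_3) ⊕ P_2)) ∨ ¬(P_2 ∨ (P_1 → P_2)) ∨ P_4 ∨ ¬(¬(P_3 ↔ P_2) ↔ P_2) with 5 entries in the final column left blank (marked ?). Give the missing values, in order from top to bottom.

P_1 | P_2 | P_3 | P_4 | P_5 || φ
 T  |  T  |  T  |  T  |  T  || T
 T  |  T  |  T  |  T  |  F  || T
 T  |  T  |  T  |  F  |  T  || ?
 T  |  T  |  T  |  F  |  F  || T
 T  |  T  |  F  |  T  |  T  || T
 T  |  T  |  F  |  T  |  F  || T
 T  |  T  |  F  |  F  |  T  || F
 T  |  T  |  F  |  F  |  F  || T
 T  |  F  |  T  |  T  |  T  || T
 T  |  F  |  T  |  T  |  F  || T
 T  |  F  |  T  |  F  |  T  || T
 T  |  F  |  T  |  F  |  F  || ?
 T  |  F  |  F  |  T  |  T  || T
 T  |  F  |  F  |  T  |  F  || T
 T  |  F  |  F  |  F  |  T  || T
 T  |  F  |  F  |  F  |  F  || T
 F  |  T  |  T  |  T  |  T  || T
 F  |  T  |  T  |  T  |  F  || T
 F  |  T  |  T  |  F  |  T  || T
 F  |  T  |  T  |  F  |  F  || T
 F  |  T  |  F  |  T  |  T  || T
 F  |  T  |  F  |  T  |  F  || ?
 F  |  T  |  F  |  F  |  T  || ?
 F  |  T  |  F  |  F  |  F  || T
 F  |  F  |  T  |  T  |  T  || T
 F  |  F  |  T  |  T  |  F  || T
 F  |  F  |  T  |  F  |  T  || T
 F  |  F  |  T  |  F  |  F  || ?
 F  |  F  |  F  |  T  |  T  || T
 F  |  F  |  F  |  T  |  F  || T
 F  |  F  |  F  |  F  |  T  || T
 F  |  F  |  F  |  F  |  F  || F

Row P_1=T, P_2=T, P_3=T, P_4=F, P_5=T: (P_5 ⊕ ((¬(P_4 ∧ P_1) ∧ P_3) ⊕ P_2)) = T, ¬(P_2 ∨ (P_1 → P_2)) = F, (P_4 ∨ ¬(¬(P_3 ↔ P_2) ↔ P_2)) = T, so the formula = T.
Row P_1=T, P_2=F, P_3=T, P_4=F, P_5=F: (P_5 ⊕ ((¬(P_4 ∧ P_1) ∧ P_3) ⊕ P_2)) = T, ¬(P_2 ∨ (P_1 → P_2)) = T, (P_4 ∨ ¬(¬(P_3 ↔ P_2) ↔ P_2)) = T, so the formula = T.
Row P_1=F, P_2=T, P_3=F, P_4=T, P_5=F: (P_5 ⊕ ((¬(P_4 ∧ P_1) ∧ P_3) ⊕ P_2)) = T, ¬(P_2 ∨ (P_1 → P_2)) = F, (P_4 ∨ ¬(¬(P_3 ↔ P_2) ↔ P_2)) = T, so the formula = T.
Row P_1=F, P_2=T, P_3=F, P_4=F, P_5=T: (P_5 ⊕ ((¬(P_4 ∧ P_1) ∧ P_3) ⊕ P_2)) = F, ¬(P_2 ∨ (P_1 → P_2)) = F, (P_4 ∨ ¬(¬(P_3 ↔ P_2) ↔ P_2)) = F, so the formula = F.
Row P_1=F, P_2=F, P_3=T, P_4=F, P_5=F: (P_5 ⊕ ((¬(P_4 ∧ P_1) ∧ P_3) ⊕ P_2)) = T, ¬(P_2 ∨ (P_1 → P_2)) = F, (P_4 ∨ ¬(¬(P_3 ↔ P_2) ↔ P_2)) = T, so the formula = T.

T, T, T, F, T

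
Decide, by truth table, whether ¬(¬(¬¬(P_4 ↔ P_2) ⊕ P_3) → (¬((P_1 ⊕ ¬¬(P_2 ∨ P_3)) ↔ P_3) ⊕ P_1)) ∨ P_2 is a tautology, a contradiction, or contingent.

P_1 | P_2 | P_3 | P_4 || (P_4 ↔ P_2) | ¬(P_4 ↔ P_2) | ¬¬(P_4 ↔ P_2) | (¬¬(P_4 ↔ P_2) ⊕ P_3) | ¬(¬¬(P_4 ↔ P_2) ⊕ P_3) | (P_2 ∨ P_3) | ¬(P_2 ∨ P_3) | ¬¬(P_2 ∨ P_3) | (P_1 ⊕ ¬¬(P_2 ∨ P_3)) | φ
 F  |  F  |  F  |  F  ||      T      |      F       |       T       |           T           |           F            |      F      |      T       |       F       |           F           | F
 F  |  F  |  F  |  T  ||      F      |      T       |       F       |           F           |           T            |      F      |      T       |       F       |           F           | T
 F  |  F  |  T  |  F  ||      T      |      F       |       T       |           F           |           T            |      T      |      F       |       T       |           T           | T
 F  |  F  |  T  |  T  ||      F      |      T       |       F       |           T           |           F            |      T      |      F       |       T       |           T           | F
 F  |  T  |  F  |  F  ||      F      |      T       |       F       |           F           |           T            |      T      |      F       |       T       |           T           | T
 F  |  T  |  F  |  T  ||      T      |      F       |       T       |           T           |           F            |      T      |      F       |       T       |           T           | T
 F  |  T  |  T  |  F  ||      F      |      T       |       F       |           T           |           F            |      T      |      F       |       T       |           T           | T
 F  |  T  |  T  |  T  ||      T      |      F       |       T       |           F           |           T            |      T      |      F       |       T       |           T           | T
 T  |  F  |  F  |  F  ||      T      |      F       |       T       |           T           |           F            |      F      |      T       |       F       |           T           | F
 T  |  F  |  F  |  T  ||      F      |      T       |       F       |           F           |           T            |      F      |      T       |       F       |           T           | T
 T  |  F  |  T  |  F  ||      T      |      F       |       T       |           F           |           T            |      T      |      F       |       T       |           F           | T
 T  |  F  |  T  |  T  ||      F      |      T       |       F       |           T           |           F            |      T      |      F       |       T       |           F           | F
 T  |  T  |  F  |  F  ||      F      |      T       |       F       |           F           |           T            |      T      |      F       |       T       |           F           | T
 T  |  T  |  F  |  T  ||      T      |      F       |       T       |           T           |           F            |      T      |      F       |       T       |           F           | T
 T  |  T  |  T  |  F  ||      F      |      T       |       F       |           T           |           F            |      T      |      F       |       T       |           F           | T
 T  |  T  |  T  |  T  ||      T      |      F       |       T       |           F           |           T            |      T      |      F       |       T       |           F           | T
12 of 16 rows are T, so the formula is contingent.

contingent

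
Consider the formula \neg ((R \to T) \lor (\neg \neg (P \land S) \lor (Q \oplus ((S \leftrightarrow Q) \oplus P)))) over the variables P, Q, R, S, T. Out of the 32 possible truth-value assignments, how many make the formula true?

P  Q  R  S  T  |  φ
T  T  T  T  T  |  F
T  T  T  T  F  |  F
T  T  T  F  T  |  F
T  T  T  F  F  |  T
T  T  F  T  T  |  F
T  T  F  T  F  |  F
T  T  F  F  T  |  F
T  T  F  F  F  |  F
T  F  T  T  T  |  F
T  F  T  T  F  |  F
T  F  T  F  T  |  F
T  F  T  F  F  |  T
T  F  F  T  T  |  F
T  F  F  T  F  |  F
T  F  F  F  T  |  F
T  F  F  F  F  |  F
F  T  T  T  T  |  F
F  T  T  T  F  |  T
F  T  T  F  T  |  F
F  T  T  F  F  |  F
F  T  F  T  T  |  F
F  T  F  T  F  |  F
F  T  F  F  T  |  F
F  T  F  F  F  |  F
F  F  T  T  T  |  F
F  F  T  T  F  |  T
F  F  T  F  T  |  F
F  F  T  F  F  |  F
F  F  F  T  T  |  F
F  F  F  T  F  |  F
F  F  F  F  T  |  F
F  F  F  F  F  |  F
The formula is true on 4 of the 32 rows.

4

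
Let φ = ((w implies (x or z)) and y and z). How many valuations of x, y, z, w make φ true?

4

  x   |   y   |   z   |   w   | (x or z) | (w implies (x or z)) |   φ  
----- | ----- | ----- | ----- | -------- | -------------------- | -----
 True |  True |  True |  True |   True   |         True         |  True
 True |  True |  True | False |   True   |         True         |  True
 True |  True | False |  True |   True   |         True         | False
 True |  True | False | False |   True   |         True         | False
 True | False |  True |  True |   True   |         True         | False
 True | False |  True | False |   True   |         True         | False
 True | False | False |  True |   True   |         True         | False
 True | False | False | False |   True   |         True         | False
False |  True |  True |  True |   True   |         True         |  True
False |  True |  True | False |   True   |         True         |  True
False |  True | False |  True |  False   |        False         | False
False |  True | False | False |  False   |         True         | False
False | False |  True |  True |   True   |         True         | False
False | False |  True | False |   True   |         True         | False
False | False | False |  True |  False   |        False         | False
False | False | False | False |  False   |         True         | False
The formula is true on 4 of the 16 rows.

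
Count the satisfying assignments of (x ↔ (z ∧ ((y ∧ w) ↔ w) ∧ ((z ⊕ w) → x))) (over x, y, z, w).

10

x | y | z | w | φ
- | - | - | - | -
F | F | F | F | T
F | F | F | T | T
F | F | T | F | T
F | F | T | T | T
F | T | F | F | T
F | T | F | T | T
F | T | T | F | T
F | T | T | T | F
T | F | F | F | F
T | F | F | T | F
T | F | T | F | T
T | F | T | T | F
T | T | F | F | F
T | T | F | T | F
T | T | T | F | T
T | T | T | T | T
The formula is true on 10 of the 16 rows.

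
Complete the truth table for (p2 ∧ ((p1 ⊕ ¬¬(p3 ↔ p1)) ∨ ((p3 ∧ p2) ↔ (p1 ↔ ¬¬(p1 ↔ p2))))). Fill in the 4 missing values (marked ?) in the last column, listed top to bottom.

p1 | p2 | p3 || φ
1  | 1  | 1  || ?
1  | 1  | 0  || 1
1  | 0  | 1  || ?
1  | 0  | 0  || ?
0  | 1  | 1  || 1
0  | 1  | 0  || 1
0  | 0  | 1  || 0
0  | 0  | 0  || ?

1, 0, 0, 0

Row p1=1, p2=1, p3=1: ((p1 ⊕ ¬¬(p3 ↔ p1)) ∨ ((p3 ∧ p2) ↔ (p1 ↔ ¬¬(p1 ↔ p2)))) = 1, so the formula = 1.
Row p1=1, p2=0, p3=1: ((p1 ⊕ ¬¬(p3 ↔ p1)) ∨ ((p3 ∧ p2) ↔ (p1 ↔ ¬¬(p1 ↔ p2)))) = 1, so the formula = 0.
Row p1=1, p2=0, p3=0: ((p1 ⊕ ¬¬(p3 ↔ p1)) ∨ ((p3 ∧ p2) ↔ (p1 ↔ ¬¬(p1 ↔ p2)))) = 1, so the formula = 0.
Row p1=0, p2=0, p3=0: ((p1 ⊕ ¬¬(p3 ↔ p1)) ∨ ((p3 ∧ p2) ↔ (p1 ↔ ¬¬(p1 ↔ p2)))) = 1, so the formula = 0.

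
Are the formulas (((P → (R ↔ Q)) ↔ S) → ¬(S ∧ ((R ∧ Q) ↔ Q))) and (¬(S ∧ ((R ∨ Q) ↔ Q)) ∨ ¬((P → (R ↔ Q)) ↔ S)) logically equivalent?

P  Q  R  S  |  φ  ψ
T  T  T  T  |  F  F
T  T  T  F  |  T  T
T  T  F  T  |  T  T
T  T  F  F  |  T  T
T  F  T  T  |  T  T
T  F  T  F  |  T  T
T  F  F  T  |  F  F
T  F  F  F  |  T  T
F  T  T  T  |  F  F
F  T  T  F  |  T  T
F  T  F  T  |  T  F
F  T  F  F  |  T  T
F  F  T  T  |  F  T
F  F  T  F  |  T  T
F  F  F  T  |  F  F
F  F  F  F  |  T  T
The columns differ at P=F, Q=T, R=F, S=T (φ=T, ψ=F), so they are not equivalent.

not equivalent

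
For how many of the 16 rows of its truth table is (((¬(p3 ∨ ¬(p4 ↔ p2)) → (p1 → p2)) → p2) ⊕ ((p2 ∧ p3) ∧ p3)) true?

5

p1  p2  p3  p4  |  φ
0   0   0   0   |  0
0   0   0   1   |  0
0   0   1   0   |  0
0   0   1   1   |  0
0   1   0   0   |  1
0   1   0   1   |  1
0   1   1   0   |  0
0   1   1   1   |  0
1   0   0   0   |  1
1   0   0   1   |  0
1   0   1   0   |  0
1   0   1   1   |  0
1   1   0   0   |  1
1   1   0   1   |  1
1   1   1   0   |  0
1   1   1   1   |  0
The formula is true on 5 of the 16 rows.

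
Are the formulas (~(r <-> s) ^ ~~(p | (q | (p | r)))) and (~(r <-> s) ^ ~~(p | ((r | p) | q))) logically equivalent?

p | q | r | s | φ | ψ
- | - | - | - | - | -
T | T | T | T | T | T
T | T | T | F | F | F
T | T | F | T | F | F
T | T | F | F | T | T
T | F | T | T | T | T
T | F | T | F | F | F
T | F | F | T | F | F
T | F | F | F | T | T
F | T | T | T | T | T
F | T | T | F | F | F
F | T | F | T | F | F
F | T | F | F | T | T
F | F | T | T | T | T
F | F | T | F | F | F
F | F | F | T | T | T
F | F | F | F | F | F
The columns for φ and ψ agree on every row, so they are logically equivalent.

equivalent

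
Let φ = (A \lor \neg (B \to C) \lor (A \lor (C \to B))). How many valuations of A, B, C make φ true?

A | B | C || φ
T | T | T || T
T | T | F || T
T | F | T || T
T | F | F || T
F | T | T || T
F | T | F || T
F | F | T || F
F | F | F || T
The formula is true on 7 of the 8 rows.

7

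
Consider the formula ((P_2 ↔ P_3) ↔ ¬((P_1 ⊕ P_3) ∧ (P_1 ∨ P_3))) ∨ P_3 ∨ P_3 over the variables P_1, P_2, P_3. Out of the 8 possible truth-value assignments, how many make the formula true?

 P_1    P_2    P_3   |  (P_2 ↔ P_3)  (P_1 ⊕ P_3)  (P_1 ∨ P_3)  ((P_1 ⊕ P_3) ∧ (P_1 ∨ P_3))  ¬((P_1 ⊕ P_3) ∧ (P_1 ∨ P_3))    φ  
 True   True   True  |      True        False         True                False                         True               True
 True   True  False  |     False         True         True                 True                        False               True
 True  False   True  |     False        False         True                False                         True               True
 True  False  False  |      True         True         True                 True                        False              False
False   True   True  |      True         True         True                 True                        False               True
False   True  False  |     False        False        False                False                         True              False
False  False   True  |     False         True         True                 True                        False               True
False  False  False  |      True        False        False                False                         True               True
The formula is true on 6 of the 8 rows.

6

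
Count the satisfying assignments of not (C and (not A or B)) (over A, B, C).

5

A  B  C  |  not (C and (not A or B))
F  F  F  |             T            
F  F  T  |             F            
F  T  F  |             T            
F  T  T  |             F            
T  F  F  |             T            
T  F  T  |             T            
T  T  F  |             T            
T  T  T  |             F            
The formula is true on 5 of the 8 rows.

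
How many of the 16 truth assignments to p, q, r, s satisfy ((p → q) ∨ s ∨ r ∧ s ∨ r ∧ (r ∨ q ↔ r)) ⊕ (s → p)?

5

p | q | r | s | φ
- | - | - | - | -
1 | 1 | 1 | 1 | 0
1 | 1 | 1 | 0 | 0
1 | 1 | 0 | 1 | 0
1 | 1 | 0 | 0 | 0
1 | 0 | 1 | 1 | 0
1 | 0 | 1 | 0 | 0
1 | 0 | 0 | 1 | 0
1 | 0 | 0 | 0 | 1
0 | 1 | 1 | 1 | 1
0 | 1 | 1 | 0 | 0
0 | 1 | 0 | 1 | 1
0 | 1 | 0 | 0 | 0
0 | 0 | 1 | 1 | 1
0 | 0 | 1 | 0 | 0
0 | 0 | 0 | 1 | 1
0 | 0 | 0 | 0 | 0
The formula is true on 5 of the 16 rows.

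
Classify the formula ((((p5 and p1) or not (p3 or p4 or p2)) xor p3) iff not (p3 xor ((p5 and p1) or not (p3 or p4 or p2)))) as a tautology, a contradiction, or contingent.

contradiction

p1 | p2 | p3 | p4 | p5 | φ
-- | -- | -- | -- | -- | -
T  | T  | T  | T  | T  | F
T  | T  | T  | T  | F  | F
T  | T  | T  | F  | T  | F
T  | T  | T  | F  | F  | F
T  | T  | F  | T  | T  | F
T  | T  | F  | T  | F  | F
T  | T  | F  | F  | T  | F
T  | T  | F  | F  | F  | F
T  | F  | T  | T  | T  | F
T  | F  | T  | T  | F  | F
T  | F  | T  | F  | T  | F
T  | F  | T  | F  | F  | F
T  | F  | F  | T  | T  | F
T  | F  | F  | T  | F  | F
T  | F  | F  | F  | T  | F
T  | F  | F  | F  | F  | F
F  | T  | T  | T  | T  | F
F  | T  | T  | T  | F  | F
F  | T  | T  | F  | T  | F
F  | T  | T  | F  | F  | F
F  | T  | F  | T  | T  | F
F  | T  | F  | T  | F  | F
F  | T  | F  | F  | T  | F
F  | T  | F  | F  | F  | F
F  | F  | T  | T  | T  | F
F  | F  | T  | T  | F  | F
F  | F  | T  | F  | T  | F
F  | F  | T  | F  | F  | F
F  | F  | F  | T  | T  | F
F  | F  | F  | T  | F  | F
F  | F  | F  | F  | T  | F
F  | F  | F  | F  | F  | F
Every row is F, so the formula is a contradiction.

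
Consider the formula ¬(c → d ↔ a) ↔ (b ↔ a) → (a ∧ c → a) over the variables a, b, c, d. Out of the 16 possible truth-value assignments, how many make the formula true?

8

  a   |   b   |   c   |   d   |   φ  
----- | ----- | ----- | ----- | -----
 True |  True |  True |  True | False
 True |  True |  True | False |  True
 True |  True | False |  True | False
 True |  True | False | False | False
 True | False |  True |  True | False
 True | False |  True | False |  True
 True | False | False |  True | False
 True | False | False | False | False
False |  True |  True |  True |  True
False |  True |  True | False | False
False |  True | False |  True |  True
False |  True | False | False |  True
False | False |  True |  True |  True
False | False |  True | False | False
False | False | False |  True |  True
False | False | False | False |  True
The formula is true on 8 of the 16 rows.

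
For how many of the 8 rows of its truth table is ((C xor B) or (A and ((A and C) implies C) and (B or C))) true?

A | B | C | φ
- | - | - | -
1 | 1 | 1 | 1
1 | 1 | 0 | 1
1 | 0 | 1 | 1
1 | 0 | 0 | 0
0 | 1 | 1 | 0
0 | 1 | 0 | 1
0 | 0 | 1 | 1
0 | 0 | 0 | 0
The formula is true on 5 of the 8 rows.

5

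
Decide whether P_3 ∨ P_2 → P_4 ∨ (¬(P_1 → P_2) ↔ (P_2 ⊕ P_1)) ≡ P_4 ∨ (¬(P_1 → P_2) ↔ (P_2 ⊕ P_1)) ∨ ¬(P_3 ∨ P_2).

equivalent

P_1  P_2  P_3  P_4  |  φ  ψ
 1    1    1    1   |  1  1
 1    1    1    0   |  1  1
 1    1    0    1   |  1  1
 1    1    0    0   |  1  1
 1    0    1    1   |  1  1
 1    0    1    0   |  1  1
 1    0    0    1   |  1  1
 1    0    0    0   |  1  1
 0    1    1    1   |  1  1
 0    1    1    0   |  0  0
 0    1    0    1   |  1  1
 0    1    0    0   |  0  0
 0    0    1    1   |  1  1
 0    0    1    0   |  1  1
 0    0    0    1   |  1  1
 0    0    0    0   |  1  1
The columns for φ and ψ agree on every row, so they are logically equivalent.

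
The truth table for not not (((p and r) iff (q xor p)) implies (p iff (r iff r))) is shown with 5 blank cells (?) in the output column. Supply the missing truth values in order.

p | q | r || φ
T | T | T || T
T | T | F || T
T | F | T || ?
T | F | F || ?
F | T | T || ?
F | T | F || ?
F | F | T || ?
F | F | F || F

T, T, T, T, F

Row p=T, q=F, r=T: (((p and r) iff (q xor p)) implies (p iff (r iff r))) = T, not (((p and r) iff (q xor p)) implies (p iff (r iff r))) = F, so the formula = T.
Row p=T, q=F, r=F: (((p and r) iff (q xor p)) implies (p iff (r iff r))) = T, not (((p and r) iff (q xor p)) implies (p iff (r iff r))) = F, so the formula = T.
Row p=F, q=T, r=T: (((p and r) iff (q xor p)) implies (p iff (r iff r))) = T, not (((p and r) iff (q xor p)) implies (p iff (r iff r))) = F, so the formula = T.
Row p=F, q=T, r=F: (((p and r) iff (q xor p)) implies (p iff (r iff r))) = T, not (((p and r) iff (q xor p)) implies (p iff (r iff r))) = F, so the formula = T.
Row p=F, q=F, r=T: (((p and r) iff (q xor p)) implies (p iff (r iff r))) = F, not (((p and r) iff (q xor p)) implies (p iff (r iff r))) = T, so the formula = F.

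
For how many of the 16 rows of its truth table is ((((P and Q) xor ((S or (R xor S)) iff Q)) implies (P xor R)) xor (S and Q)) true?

P | Q | R | S || (P and Q) | (R xor S) | (S or (R xor S)) | ((S or (R xor S)) iff Q) | (P xor R) | (S and Q) | φ
0 | 0 | 0 | 0 ||     0     |     0     |        0         |            1             |     0     |     0     | 0
0 | 0 | 0 | 1 ||     0     |     1     |        1         |            0             |     0     |     0     | 1
0 | 0 | 1 | 0 ||     0     |     1     |        1         |            0             |     1     |     0     | 1
0 | 0 | 1 | 1 ||     0     |     0     |        1         |            0             |     1     |     0     | 1
0 | 1 | 0 | 0 ||     0     |     0     |        0         |            0             |     0     |     0     | 1
0 | 1 | 0 | 1 ||     0     |     1     |        1         |            1             |     0     |     1     | 1
0 | 1 | 1 | 0 ||     0     |     1     |        1         |            1             |     1     |     0     | 1
0 | 1 | 1 | 1 ||     0     |     0     |        1         |            1             |     1     |     1     | 0
1 | 0 | 0 | 0 ||     0     |     0     |        0         |            1             |     1     |     0     | 1
1 | 0 | 0 | 1 ||     0     |     1     |        1         |            0             |     1     |     0     | 1
1 | 0 | 1 | 0 ||     0     |     1     |        1         |            0             |     0     |     0     | 1
1 | 0 | 1 | 1 ||     0     |     0     |        1         |            0             |     0     |     0     | 1
1 | 1 | 0 | 0 ||     1     |     0     |        0         |            0             |     1     |     0     | 1
1 | 1 | 0 | 1 ||     1     |     1     |        1         |            1             |     1     |     1     | 0
1 | 1 | 1 | 0 ||     1     |     1     |        1         |            1             |     0     |     0     | 1
1 | 1 | 1 | 1 ||     1     |     0     |        1         |            1             |     0     |     1     | 0
The formula is true on 12 of the 16 rows.

12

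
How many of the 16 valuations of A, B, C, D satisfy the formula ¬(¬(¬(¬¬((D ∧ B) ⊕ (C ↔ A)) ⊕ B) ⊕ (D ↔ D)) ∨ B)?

4

A | B | C | D | (D ∧ B) | (C ↔ A) | ((D ∧ B) ⊕ (C ↔ A)) | ¬((D ∧ B) ⊕ (C ↔ A)) | ¬¬((D ∧ B) ⊕ (C ↔ A)) | (¬¬((D ∧ B) ⊕ (C ↔ A)) ⊕ B) | ¬(¬¬((D ∧ B) ⊕ (C ↔ A)) ⊕ B) | (D ↔ D) | φ
- | - | - | - | ------- | ------- | ------------------- | -------------------- | --------------------- | --------------------------- | ---------------------------- | ------- | -
T | T | T | T |    T    |    T    |          F          |          T           |           F           |              T              |              F               |    T    | F
T | T | T | F |    F    |    T    |          T          |          F           |           T           |              F              |              T               |    T    | F
T | T | F | T |    T    |    F    |          T          |          F           |           T           |              F              |              T               |    T    | F
T | T | F | F |    F    |    F    |          F          |          T           |           F           |              T              |              F               |    T    | F
T | F | T | T |    F    |    T    |          T          |          F           |           T           |              T              |              F               |    T    | T
T | F | T | F |    F    |    T    |          T          |          F           |           T           |              T              |              F               |    T    | T
T | F | F | T |    F    |    F    |          F          |          T           |           F           |              F              |              T               |    T    | F
T | F | F | F |    F    |    F    |          F          |          T           |           F           |              F              |              T               |    T    | F
F | T | T | T |    T    |    F    |          T          |          F           |           T           |              F              |              T               |    T    | F
F | T | T | F |    F    |    F    |          F          |          T           |           F           |              T              |              F               |    T    | F
F | T | F | T |    T    |    T    |          F          |          T           |           F           |              T              |              F               |    T    | F
F | T | F | F |    F    |    T    |          T          |          F           |           T           |              F              |              T               |    T    | F
F | F | T | T |    F    |    F    |          F          |          T           |           F           |              F              |              T               |    T    | F
F | F | T | F |    F    |    F    |          F          |          T           |           F           |              F              |              T               |    T    | F
F | F | F | T |    F    |    T    |          T          |          F           |           T           |              T              |              F               |    T    | T
F | F | F | F |    F    |    T    |          T          |          F           |           T           |              T              |              F               |    T    | T
The formula is true on 4 of the 16 rows.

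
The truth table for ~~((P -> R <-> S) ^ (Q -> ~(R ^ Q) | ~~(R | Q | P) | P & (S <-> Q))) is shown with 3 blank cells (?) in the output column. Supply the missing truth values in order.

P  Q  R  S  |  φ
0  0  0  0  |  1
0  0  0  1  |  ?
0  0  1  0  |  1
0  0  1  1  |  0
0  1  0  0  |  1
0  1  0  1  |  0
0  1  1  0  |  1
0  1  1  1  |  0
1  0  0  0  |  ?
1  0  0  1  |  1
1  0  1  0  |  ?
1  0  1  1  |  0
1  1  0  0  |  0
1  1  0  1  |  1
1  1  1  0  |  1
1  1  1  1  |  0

Row P=0, Q=0, R=0, S=1: ((P -> R <-> S) ^ (Q -> ~(R ^ Q) | ~~(R | Q | P) | P & (S <-> Q))) = 0, ~((P -> R <-> S) ^ (Q -> ~(R ^ Q) | ~~(R | Q | P) | P & (S <-> Q))) = 1, so the formula = 0.
Row P=1, Q=0, R=0, S=0: ((P -> R <-> S) ^ (Q -> ~(R ^ Q) | ~~(R | Q | P) | P & (S <-> Q))) = 0, ~((P -> R <-> S) ^ (Q -> ~(R ^ Q) | ~~(R | Q | P) | P & (S <-> Q))) = 1, so the formula = 0.
Row P=1, Q=0, R=1, S=0: ((P -> R <-> S) ^ (Q -> ~(R ^ Q) | ~~(R | Q | P) | P & (S <-> Q))) = 1, ~((P -> R <-> S) ^ (Q -> ~(R ^ Q) | ~~(R | Q | P) | P & (S <-> Q))) = 0, so the formula = 1.

0, 0, 1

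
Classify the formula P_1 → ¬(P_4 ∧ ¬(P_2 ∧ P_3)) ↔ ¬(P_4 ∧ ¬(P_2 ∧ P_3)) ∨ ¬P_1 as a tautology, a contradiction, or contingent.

tautology

P_1 | P_2 | P_3 | P_4 || (P_2 ∧ P_3) | ¬(P_2 ∧ P_3) | (P_4 ∧ ¬(P_2 ∧ P_3)) | ¬(P_4 ∧ ¬(P_2 ∧ P_3)) | ¬P_1 | φ
 0  |  0  |  0  |  0  ||      0      |      1       |          0           |           1           |  1   | 1
 0  |  0  |  0  |  1  ||      0      |      1       |          1           |           0           |  1   | 1
 0  |  0  |  1  |  0  ||      0      |      1       |          0           |           1           |  1   | 1
 0  |  0  |  1  |  1  ||      0      |      1       |          1           |           0           |  1   | 1
 0  |  1  |  0  |  0  ||      0      |      1       |          0           |           1           |  1   | 1
 0  |  1  |  0  |  1  ||      0      |      1       |          1           |           0           |  1   | 1
 0  |  1  |  1  |  0  ||      1      |      0       |          0           |           1           |  1   | 1
 0  |  1  |  1  |  1  ||      1      |      0       |          0           |           1           |  1   | 1
 1  |  0  |  0  |  0  ||      0      |      1       |          0           |           1           |  0   | 1
 1  |  0  |  0  |  1  ||      0      |      1       |          1           |           0           |  0   | 1
 1  |  0  |  1  |  0  ||      0      |      1       |          0           |           1           |  0   | 1
 1  |  0  |  1  |  1  ||      0      |      1       |          1           |           0           |  0   | 1
 1  |  1  |  0  |  0  ||      0      |      1       |          0           |           1           |  0   | 1
 1  |  1  |  0  |  1  ||      0      |      1       |          1           |           0           |  0   | 1
 1  |  1  |  1  |  0  ||      1      |      0       |          0           |           1           |  0   | 1
 1  |  1  |  1  |  1  ||      1      |      0       |          0           |           1           |  0   | 1
Every row is 1, so the formula is a tautology.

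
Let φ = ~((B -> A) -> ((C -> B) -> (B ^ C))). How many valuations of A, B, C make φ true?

3

A | B | C | (B -> A) | (C -> B) | (B ^ C) | ((C -> B) -> (B ^ C)) | φ
- | - | - | -------- | -------- | ------- | --------------------- | -
T | T | T |    T     |    T     |    F    |           F           | T
T | T | F |    T     |    T     |    T    |           T           | F
T | F | T |    T     |    F     |    T    |           T           | F
T | F | F |    T     |    T     |    F    |           F           | T
F | T | T |    F     |    T     |    F    |           F           | F
F | T | F |    F     |    T     |    T    |           T           | F
F | F | T |    T     |    F     |    T    |           T           | F
F | F | F |    T     |    T     |    F    |           F           | T
The formula is true on 3 of the 8 rows.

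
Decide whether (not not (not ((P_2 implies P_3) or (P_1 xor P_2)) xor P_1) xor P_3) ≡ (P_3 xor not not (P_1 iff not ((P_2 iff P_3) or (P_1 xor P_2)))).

not equivalent

P_1 | P_2 | P_3 | φ | ψ
--- | --- | --- | - | -
 F  |  F  |  F  | F | T
 F  |  F  |  T  | T | T
 F  |  T  |  F  | F | T
 F  |  T  |  T  | T | F
 T  |  F  |  F  | T | F
 T  |  F  |  T  | F | T
 T  |  T  |  F  | F | T
 T  |  T  |  T  | F | T
The columns differ at P_1=F, P_2=F, P_3=F (φ=F, ψ=T), so they are not equivalent.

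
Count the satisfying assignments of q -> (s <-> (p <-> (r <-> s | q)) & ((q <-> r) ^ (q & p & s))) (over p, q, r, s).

11

  p   |   q   |   r   |   s   |   φ  
----- | ----- | ----- | ----- | -----
 True |  True |  True |  True | False
 True |  True |  True | False | False
 True |  True | False |  True | False
 True |  True | False | False |  True
 True | False |  True |  True |  True
 True | False |  True | False |  True
 True | False | False |  True |  True
 True | False | False | False |  True
False |  True |  True |  True | False
False |  True |  True | False |  True
False |  True | False |  True | False
False |  True | False | False |  True
False | False |  True |  True |  True
False | False |  True | False |  True
False | False | False |  True |  True
False | False | False | False |  True
The formula is true on 11 of the 16 rows.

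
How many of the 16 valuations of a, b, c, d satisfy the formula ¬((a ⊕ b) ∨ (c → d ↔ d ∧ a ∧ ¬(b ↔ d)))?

a | b | c | d | (a ⊕ b) | (c → d) | (b ↔ d) | ¬(b ↔ d) | (d ∧ a ∧ ¬(b ↔ d)) | φ
- | - | - | - | ------- | ------- | ------- | -------- | ------------------ | -
T | T | T | T |    F    |    T    |    T    |    F     |         F          | T
T | T | T | F |    F    |    F    |    F    |    T     |         F          | F
T | T | F | T |    F    |    T    |    T    |    F     |         F          | T
T | T | F | F |    F    |    T    |    F    |    T     |         F          | T
T | F | T | T |    T    |    T    |    F    |    T     |         T          | F
T | F | T | F |    T    |    F    |    T    |    F     |         F          | F
T | F | F | T |    T    |    T    |    F    |    T     |         T          | F
T | F | F | F |    T    |    T    |    T    |    F     |         F          | F
F | T | T | T |    T    |    T    |    T    |    F     |         F          | F
F | T | T | F |    T    |    F    |    F    |    T     |         F          | F
F | T | F | T |    T    |    T    |    T    |    F     |         F          | F
F | T | F | F |    T    |    T    |    F    |    T     |         F          | F
F | F | T | T |    F    |    T    |    F    |    T     |         F          | T
F | F | T | F |    F    |    F    |    T    |    F     |         F          | F
F | F | F | T |    F    |    T    |    F    |    T     |         F          | T
F | F | F | F |    F    |    T    |    T    |    F     |         F          | T
The formula is true on 6 of the 16 rows.

6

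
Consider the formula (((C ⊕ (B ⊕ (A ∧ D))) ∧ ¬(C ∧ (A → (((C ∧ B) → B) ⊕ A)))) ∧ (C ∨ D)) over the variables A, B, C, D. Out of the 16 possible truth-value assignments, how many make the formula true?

A  B  C  D  |  (A ∧ D)  (B ⊕ (A ∧ D))  (C ⊕ (B ⊕ (A ∧ D)))  (C ∧ B)  ((C ∧ B) → B)  (((C ∧ B) → B) ⊕ A)  (A → (((C ∧ B) → B) ⊕ A))  (C ∨ D)  φ
0  0  0  0  |     0           0                 0              0           1                 1                       1                 0     0
0  0  0  1  |     0           0                 0              0           1                 1                       1                 1     0
0  0  1  0  |     0           0                 1              0           1                 1                       1                 1     0
0  0  1  1  |     0           0                 1              0           1                 1                       1                 1     0
0  1  0  0  |     0           1                 1              0           1                 1                       1                 0     0
0  1  0  1  |     0           1                 1              0           1                 1                       1                 1     1
0  1  1  0  |     0           1                 0              1           1                 1                       1                 1     0
0  1  1  1  |     0           1                 0              1           1                 1                       1                 1     0
1  0  0  0  |     0           0                 0              0           1                 0                       0                 0     0
1  0  0  1  |     1           1                 1              0           1                 0                       0                 1     1
1  0  1  0  |     0           0                 1              0           1                 0                       0                 1     1
1  0  1  1  |     1           1                 0              0           1                 0                       0                 1     0
1  1  0  0  |     0           1                 1              0           1                 0                       0                 0     0
1  1  0  1  |     1           0                 0              0           1                 0                       0                 1     0
1  1  1  0  |     0           1                 0              1           1                 0                       0                 1     0
1  1  1  1  |     1           0                 1              1           1                 0                       0                 1     1
The formula is true on 4 of the 16 rows.

4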